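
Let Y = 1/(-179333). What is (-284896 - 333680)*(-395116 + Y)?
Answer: 6261521211599472/25619 ≈ 2.4441e+11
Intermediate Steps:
Y = -1/179333 ≈ -5.5762e-6
(-284896 - 333680)*(-395116 + Y) = (-284896 - 333680)*(-395116 - 1/179333) = -618576*(-70857337629/179333) = 6261521211599472/25619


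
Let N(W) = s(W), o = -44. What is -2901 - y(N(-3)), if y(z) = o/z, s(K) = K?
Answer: -8747/3 ≈ -2915.7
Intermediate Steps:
N(W) = W
y(z) = -44/z
-2901 - y(N(-3)) = -2901 - (-44)/(-3) = -2901 - (-44)*(-1)/3 = -2901 - 1*44/3 = -2901 - 44/3 = -8747/3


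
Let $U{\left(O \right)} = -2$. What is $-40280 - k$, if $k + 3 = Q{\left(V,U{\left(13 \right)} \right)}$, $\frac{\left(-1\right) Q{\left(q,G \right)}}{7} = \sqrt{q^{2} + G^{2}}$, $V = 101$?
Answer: $-40277 + 7 \sqrt{10205} \approx -39570.0$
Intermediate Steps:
$Q{\left(q,G \right)} = - 7 \sqrt{G^{2} + q^{2}}$ ($Q{\left(q,G \right)} = - 7 \sqrt{q^{2} + G^{2}} = - 7 \sqrt{G^{2} + q^{2}}$)
$k = -3 - 7 \sqrt{10205}$ ($k = -3 - 7 \sqrt{\left(-2\right)^{2} + 101^{2}} = -3 - 7 \sqrt{4 + 10201} = -3 - 7 \sqrt{10205} \approx -710.14$)
$-40280 - k = -40280 - \left(-3 - 7 \sqrt{10205}\right) = -40280 + \left(3 + 7 \sqrt{10205}\right) = -40277 + 7 \sqrt{10205}$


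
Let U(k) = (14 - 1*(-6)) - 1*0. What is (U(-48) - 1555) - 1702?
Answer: -3237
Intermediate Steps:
U(k) = 20 (U(k) = (14 + 6) + 0 = 20 + 0 = 20)
(U(-48) - 1555) - 1702 = (20 - 1555) - 1702 = -1535 - 1702 = -3237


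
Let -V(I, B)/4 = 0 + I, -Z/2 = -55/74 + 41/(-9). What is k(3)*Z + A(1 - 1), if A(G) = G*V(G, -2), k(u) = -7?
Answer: -24703/333 ≈ -74.183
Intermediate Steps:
Z = 3529/333 (Z = -2*(-55/74 + 41/(-9)) = -2*(-55*1/74 + 41*(-1/9)) = -2*(-55/74 - 41/9) = -2*(-3529/666) = 3529/333 ≈ 10.598)
V(I, B) = -4*I (V(I, B) = -4*(0 + I) = -4*I)
A(G) = -4*G**2 (A(G) = G*(-4*G) = -4*G**2)
k(3)*Z + A(1 - 1) = -7*3529/333 - 4*(1 - 1)**2 = -24703/333 - 4*0**2 = -24703/333 - 4*0 = -24703/333 + 0 = -24703/333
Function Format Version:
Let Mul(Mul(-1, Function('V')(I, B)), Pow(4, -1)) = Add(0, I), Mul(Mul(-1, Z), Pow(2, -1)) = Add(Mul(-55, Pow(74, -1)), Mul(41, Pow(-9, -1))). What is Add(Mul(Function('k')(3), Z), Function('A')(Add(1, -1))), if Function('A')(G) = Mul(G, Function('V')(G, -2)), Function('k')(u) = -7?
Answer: Rational(-24703, 333) ≈ -74.183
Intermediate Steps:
Z = Rational(3529, 333) (Z = Mul(-2, Add(Mul(-55, Pow(74, -1)), Mul(41, Pow(-9, -1)))) = Mul(-2, Add(Mul(-55, Rational(1, 74)), Mul(41, Rational(-1, 9)))) = Mul(-2, Add(Rational(-55, 74), Rational(-41, 9))) = Mul(-2, Rational(-3529, 666)) = Rational(3529, 333) ≈ 10.598)
Function('V')(I, B) = Mul(-4, I) (Function('V')(I, B) = Mul(-4, Add(0, I)) = Mul(-4, I))
Function('A')(G) = Mul(-4, Pow(G, 2)) (Function('A')(G) = Mul(G, Mul(-4, G)) = Mul(-4, Pow(G, 2)))
Add(Mul(Function('k')(3), Z), Function('A')(Add(1, -1))) = Add(Mul(-7, Rational(3529, 333)), Mul(-4, Pow(Add(1, -1), 2))) = Add(Rational(-24703, 333), Mul(-4, Pow(0, 2))) = Add(Rational(-24703, 333), Mul(-4, 0)) = Add(Rational(-24703, 333), 0) = Rational(-24703, 333)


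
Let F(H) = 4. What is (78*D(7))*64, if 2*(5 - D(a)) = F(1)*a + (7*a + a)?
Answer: -184704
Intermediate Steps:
D(a) = 5 - 6*a (D(a) = 5 - (4*a + (7*a + a))/2 = 5 - (4*a + 8*a)/2 = 5 - 6*a)
(78*D(7))*64 = (78*(5 - 6*7))*64 = (78*(5 - 42))*64 = (78*(-37))*64 = -2886*64 = -184704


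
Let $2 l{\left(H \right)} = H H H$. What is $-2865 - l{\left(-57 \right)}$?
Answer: $\frac{179463}{2} \approx 89732.0$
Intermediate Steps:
$l{\left(H \right)} = \frac{H^{3}}{2}$ ($l{\left(H \right)} = \frac{H H H}{2} = \frac{H^{2} H}{2} = \frac{H^{3}}{2}$)
$-2865 - l{\left(-57 \right)} = -2865 - \frac{\left(-57\right)^{3}}{2} = -2865 - \frac{1}{2} \left(-185193\right) = -2865 - - \frac{185193}{2} = -2865 + \frac{185193}{2} = \frac{179463}{2}$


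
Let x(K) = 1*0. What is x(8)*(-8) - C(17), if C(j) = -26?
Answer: 26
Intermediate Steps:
x(K) = 0
x(8)*(-8) - C(17) = 0*(-8) - 1*(-26) = 0 + 26 = 26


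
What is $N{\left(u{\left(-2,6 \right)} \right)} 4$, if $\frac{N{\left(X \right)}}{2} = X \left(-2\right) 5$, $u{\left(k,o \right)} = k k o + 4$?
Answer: $-2240$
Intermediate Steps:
$u{\left(k,o \right)} = 4 + o k^{2}$ ($u{\left(k,o \right)} = k^{2} o + 4 = o k^{2} + 4 = 4 + o k^{2}$)
$N{\left(X \right)} = - 20 X$ ($N{\left(X \right)} = 2 X \left(-2\right) 5 = 2 - 2 X 5 = 2 \left(- 10 X\right) = - 20 X$)
$N{\left(u{\left(-2,6 \right)} \right)} 4 = - 20 \left(4 + 6 \left(-2\right)^{2}\right) 4 = - 20 \left(4 + 6 \cdot 4\right) 4 = - 20 \left(4 + 24\right) 4 = \left(-20\right) 28 \cdot 4 = \left(-560\right) 4 = -2240$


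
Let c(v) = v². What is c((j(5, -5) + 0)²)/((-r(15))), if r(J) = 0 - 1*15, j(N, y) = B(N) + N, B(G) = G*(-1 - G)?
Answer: 78125/3 ≈ 26042.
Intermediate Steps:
j(N, y) = N - N*(1 + N) (j(N, y) = -N*(1 + N) + N = N - N*(1 + N))
r(J) = -15 (r(J) = 0 - 15 = -15)
c((j(5, -5) + 0)²)/((-r(15))) = ((-1*5² + 0)²)²/((-1*(-15))) = ((-1*25 + 0)²)²/15 = ((-25 + 0)²)²*(1/15) = ((-25)²)²*(1/15) = 625²*(1/15) = 390625*(1/15) = 78125/3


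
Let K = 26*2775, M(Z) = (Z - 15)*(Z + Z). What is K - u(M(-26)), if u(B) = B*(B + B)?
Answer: -9018698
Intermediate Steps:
M(Z) = 2*Z*(-15 + Z) (M(Z) = (-15 + Z)*(2*Z) = 2*Z*(-15 + Z))
K = 72150
u(B) = 2*B**2 (u(B) = B*(2*B) = 2*B**2)
K - u(M(-26)) = 72150 - 2*(2*(-26)*(-15 - 26))**2 = 72150 - 2*(2*(-26)*(-41))**2 = 72150 - 2*2132**2 = 72150 - 2*4545424 = 72150 - 1*9090848 = 72150 - 9090848 = -9018698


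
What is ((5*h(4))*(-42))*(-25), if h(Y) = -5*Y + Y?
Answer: -84000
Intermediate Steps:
h(Y) = -4*Y
((5*h(4))*(-42))*(-25) = ((5*(-4*4))*(-42))*(-25) = ((5*(-16))*(-42))*(-25) = -80*(-42)*(-25) = 3360*(-25) = -84000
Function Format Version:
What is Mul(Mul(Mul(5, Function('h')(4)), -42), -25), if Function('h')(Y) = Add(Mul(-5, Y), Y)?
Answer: -84000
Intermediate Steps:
Function('h')(Y) = Mul(-4, Y)
Mul(Mul(Mul(5, Function('h')(4)), -42), -25) = Mul(Mul(Mul(5, Mul(-4, 4)), -42), -25) = Mul(Mul(Mul(5, -16), -42), -25) = Mul(Mul(-80, -42), -25) = Mul(3360, -25) = -84000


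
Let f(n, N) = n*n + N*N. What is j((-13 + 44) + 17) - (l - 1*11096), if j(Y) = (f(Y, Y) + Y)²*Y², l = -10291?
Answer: 49946907531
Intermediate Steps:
f(n, N) = N² + n² (f(n, N) = n² + N² = N² + n²)
j(Y) = Y²*(Y + 2*Y²)² (j(Y) = ((Y² + Y²) + Y)²*Y² = (2*Y² + Y)²*Y² = (Y + 2*Y²)²*Y² = Y²*(Y + 2*Y²)²)
j((-13 + 44) + 17) - (l - 1*11096) = ((-13 + 44) + 17)⁴*(1 + 2*((-13 + 44) + 17))² - (-10291 - 1*11096) = (31 + 17)⁴*(1 + 2*(31 + 17))² - (-10291 - 11096) = 48⁴*(1 + 2*48)² - 1*(-21387) = 5308416*(1 + 96)² + 21387 = 5308416*97² + 21387 = 5308416*9409 + 21387 = 49946886144 + 21387 = 49946907531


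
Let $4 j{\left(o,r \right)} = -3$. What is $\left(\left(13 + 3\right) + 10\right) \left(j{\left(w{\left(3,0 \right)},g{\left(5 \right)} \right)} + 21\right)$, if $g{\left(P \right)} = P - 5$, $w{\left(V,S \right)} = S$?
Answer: $\frac{1053}{2} \approx 526.5$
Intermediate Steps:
$g{\left(P \right)} = -5 + P$
$j{\left(o,r \right)} = - \frac{3}{4}$ ($j{\left(o,r \right)} = \frac{1}{4} \left(-3\right) = - \frac{3}{4}$)
$\left(\left(13 + 3\right) + 10\right) \left(j{\left(w{\left(3,0 \right)},g{\left(5 \right)} \right)} + 21\right) = \left(\left(13 + 3\right) + 10\right) \left(- \frac{3}{4} + 21\right) = \left(16 + 10\right) \frac{81}{4} = 26 \cdot \frac{81}{4} = \frac{1053}{2}$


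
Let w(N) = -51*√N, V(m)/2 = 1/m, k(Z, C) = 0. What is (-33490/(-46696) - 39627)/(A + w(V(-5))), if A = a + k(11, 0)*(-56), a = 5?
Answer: -23129861275/124374796 - 47184917001*I*√10/124374796 ≈ -185.97 - 1199.7*I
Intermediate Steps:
V(m) = 2/m (V(m) = 2*(1/m) = 2/m)
A = 5 (A = 5 + 0*(-56) = 5 + 0 = 5)
(-33490/(-46696) - 39627)/(A + w(V(-5))) = (-33490/(-46696) - 39627)/(5 - 51*√2*(I*√5/5)) = (-33490*(-1/46696) - 39627)/(5 - 51*I*√10/5) = (16745/23348 - 39627)/(5 - 51*I*√10/5) = -925194451/(23348*(5 - 51*I*√10/5))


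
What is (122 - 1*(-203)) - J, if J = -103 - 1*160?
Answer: 588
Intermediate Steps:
J = -263 (J = -103 - 160 = -263)
(122 - 1*(-203)) - J = (122 - 1*(-203)) - 1*(-263) = (122 + 203) + 263 = 325 + 263 = 588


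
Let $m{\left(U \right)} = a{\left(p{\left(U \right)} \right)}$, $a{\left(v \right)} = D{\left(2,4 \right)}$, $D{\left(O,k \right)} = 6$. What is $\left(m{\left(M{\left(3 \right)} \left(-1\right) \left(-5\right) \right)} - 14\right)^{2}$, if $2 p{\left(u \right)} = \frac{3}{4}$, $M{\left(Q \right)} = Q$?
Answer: $64$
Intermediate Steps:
$p{\left(u \right)} = \frac{3}{8}$ ($p{\left(u \right)} = \frac{3 \cdot \frac{1}{4}}{2} = \frac{1}{2} \cdot \frac{3}{4} = \frac{3}{8}$)
$a{\left(v \right)} = 6$
$m{\left(U \right)} = 6$
$\left(m{\left(M{\left(3 \right)} \left(-1\right) \left(-5\right) \right)} - 14\right)^{2} = \left(6 - 14\right)^{2} = \left(-8\right)^{2} = 64$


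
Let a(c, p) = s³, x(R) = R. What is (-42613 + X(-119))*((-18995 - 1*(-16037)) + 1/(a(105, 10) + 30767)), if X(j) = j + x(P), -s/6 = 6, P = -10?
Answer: 2008859595946/15889 ≈ 1.2643e+8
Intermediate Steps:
s = -36 (s = -6*6 = -36)
a(c, p) = -46656 (a(c, p) = (-36)³ = -46656)
X(j) = -10 + j (X(j) = j - 10 = -10 + j)
(-42613 + X(-119))*((-18995 - 1*(-16037)) + 1/(a(105, 10) + 30767)) = (-42613 + (-10 - 119))*((-18995 - 1*(-16037)) + 1/(-46656 + 30767)) = (-42613 - 129)*((-18995 + 16037) + 1/(-15889)) = -42742*(-2958 - 1/15889) = -42742*(-46999663/15889) = 2008859595946/15889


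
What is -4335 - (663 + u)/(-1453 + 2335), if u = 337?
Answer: -1912235/441 ≈ -4336.1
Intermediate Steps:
-4335 - (663 + u)/(-1453 + 2335) = -4335 - (663 + 337)/(-1453 + 2335) = -4335 - 1000/882 = -4335 - 1*500/441 = -4335 - 500/441 = -1912235/441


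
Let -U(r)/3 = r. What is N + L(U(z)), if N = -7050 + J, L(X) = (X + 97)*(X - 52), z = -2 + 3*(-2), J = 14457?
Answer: 4019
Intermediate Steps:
z = -8 (z = -2 - 6 = -8)
U(r) = -3*r
L(X) = (-52 + X)*(97 + X) (L(X) = (97 + X)*(-52 + X) = (-52 + X)*(97 + X))
N = 7407 (N = -7050 + 14457 = 7407)
N + L(U(z)) = 7407 + (-5044 + (-3*(-8))² + 45*(-3*(-8))) = 7407 + (-5044 + 24² + 45*24) = 7407 + (-5044 + 576 + 1080) = 7407 - 3388 = 4019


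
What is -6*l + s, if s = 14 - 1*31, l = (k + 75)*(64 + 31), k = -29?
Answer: -26237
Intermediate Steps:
l = 4370 (l = (-29 + 75)*(64 + 31) = 46*95 = 4370)
s = -17 (s = 14 - 31 = -17)
-6*l + s = -6*4370 - 17 = -26220 - 17 = -26237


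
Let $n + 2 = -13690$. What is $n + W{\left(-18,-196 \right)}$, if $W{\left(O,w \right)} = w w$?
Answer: $24724$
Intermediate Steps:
$n = -13692$ ($n = -2 - 13690 = -13692$)
$W{\left(O,w \right)} = w^{2}$
$n + W{\left(-18,-196 \right)} = -13692 + \left(-196\right)^{2} = -13692 + 38416 = 24724$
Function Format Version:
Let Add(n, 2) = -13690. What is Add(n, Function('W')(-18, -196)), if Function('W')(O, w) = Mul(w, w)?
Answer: 24724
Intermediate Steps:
n = -13692 (n = Add(-2, -13690) = -13692)
Function('W')(O, w) = Pow(w, 2)
Add(n, Function('W')(-18, -196)) = Add(-13692, Pow(-196, 2)) = Add(-13692, 38416) = 24724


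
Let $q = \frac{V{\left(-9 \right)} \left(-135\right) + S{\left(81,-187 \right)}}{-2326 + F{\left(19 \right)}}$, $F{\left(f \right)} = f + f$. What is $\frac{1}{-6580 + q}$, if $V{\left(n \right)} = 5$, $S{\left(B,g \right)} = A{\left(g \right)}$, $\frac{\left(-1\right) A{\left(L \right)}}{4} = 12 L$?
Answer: $- \frac{2288}{15063341} \approx -0.00015189$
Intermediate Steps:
$A{\left(L \right)} = - 48 L$ ($A{\left(L \right)} = - 4 \cdot 12 L = - 48 L$)
$S{\left(B,g \right)} = - 48 g$
$F{\left(f \right)} = 2 f$
$q = - \frac{8301}{2288}$ ($q = \frac{5 \left(-135\right) - -8976}{-2326 + 2 \cdot 19} = \frac{-675 + 8976}{-2326 + 38} = \frac{8301}{-2288} = 8301 \left(- \frac{1}{2288}\right) = - \frac{8301}{2288} \approx -3.6281$)
$\frac{1}{-6580 + q} = \frac{1}{-6580 - \frac{8301}{2288}} = \frac{1}{- \frac{15063341}{2288}} = - \frac{2288}{15063341}$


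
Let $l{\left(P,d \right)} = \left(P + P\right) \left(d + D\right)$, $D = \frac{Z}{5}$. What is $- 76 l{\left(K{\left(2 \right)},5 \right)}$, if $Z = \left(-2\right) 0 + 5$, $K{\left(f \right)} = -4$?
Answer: $3648$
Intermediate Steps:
$Z = 5$ ($Z = 0 + 5 = 5$)
$D = 1$ ($D = \frac{5}{5} = 5 \cdot \frac{1}{5} = 1$)
$l{\left(P,d \right)} = 2 P \left(1 + d\right)$ ($l{\left(P,d \right)} = \left(P + P\right) \left(d + 1\right) = 2 P \left(1 + d\right)$)
$- 76 l{\left(K{\left(2 \right)},5 \right)} = - 76 \cdot 2 \left(-4\right) \left(1 + 5\right) = - 76 \cdot 2 \left(-4\right) 6 = \left(-76\right) \left(-48\right) = 3648$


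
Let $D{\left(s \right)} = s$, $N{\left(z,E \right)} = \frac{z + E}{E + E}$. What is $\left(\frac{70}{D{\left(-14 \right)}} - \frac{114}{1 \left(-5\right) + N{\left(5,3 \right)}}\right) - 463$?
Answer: $- \frac{4806}{11} \approx -436.91$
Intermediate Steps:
$N{\left(z,E \right)} = \frac{E + z}{2 E}$
$\left(\frac{70}{D{\left(-14 \right)}} - \frac{114}{1 \left(-5\right) + N{\left(5,3 \right)}}\right) - 463 = \left(\frac{70}{-14} - \frac{114}{1 \left(-5\right) + \frac{3 + 5}{2 \cdot 3}}\right) - 463 = \left(70 \left(- \frac{1}{14}\right) - \frac{114}{-5 + \frac{1}{2} \cdot \frac{1}{3} \cdot 8}\right) - 463 = \left(-5 - \frac{114}{-5 + \frac{4}{3}}\right) - 463 = \left(-5 - \frac{114}{- \frac{11}{3}}\right) - 463 = \left(-5 - - \frac{342}{11}\right) - 463 = \left(-5 + \frac{342}{11}\right) - 463 = \frac{287}{11} - 463 = - \frac{4806}{11}$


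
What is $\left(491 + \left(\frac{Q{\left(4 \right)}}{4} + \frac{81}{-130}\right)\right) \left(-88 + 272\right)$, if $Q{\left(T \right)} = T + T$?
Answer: $\frac{5888828}{65} \approx 90597.0$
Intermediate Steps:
$Q{\left(T \right)} = 2 T$
$\left(491 + \left(\frac{Q{\left(4 \right)}}{4} + \frac{81}{-130}\right)\right) \left(-88 + 272\right) = \left(491 + \left(\frac{2 \cdot 4}{4} + \frac{81}{-130}\right)\right) \left(-88 + 272\right) = \left(491 + \left(8 \cdot \frac{1}{4} + 81 \left(- \frac{1}{130}\right)\right)\right) 184 = \left(491 + \left(2 - \frac{81}{130}\right)\right) 184 = \left(491 + \frac{179}{130}\right) 184 = \frac{64009}{130} \cdot 184 = \frac{5888828}{65}$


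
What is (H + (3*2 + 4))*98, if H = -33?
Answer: -2254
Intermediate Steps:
(H + (3*2 + 4))*98 = (-33 + (3*2 + 4))*98 = (-33 + (6 + 4))*98 = (-33 + 10)*98 = -23*98 = -2254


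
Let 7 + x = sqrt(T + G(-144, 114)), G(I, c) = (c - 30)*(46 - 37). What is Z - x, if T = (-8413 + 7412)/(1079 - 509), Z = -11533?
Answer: -11526 - sqrt(245053830)/570 ≈ -11553.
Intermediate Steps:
G(I, c) = -270 + 9*c (G(I, c) = (-30 + c)*9 = -270 + 9*c)
T = -1001/570 ≈ -1.7561
x = -7 + sqrt(245053830)/570 (x = -7 + sqrt(-1001/570 + (-270 + 9*114)) = -7 + sqrt(-1001/570 + (-270 + 1026)) = -7 + sqrt(-1001/570 + 756) = -7 + sqrt(429919/570) = -7 + sqrt(245053830)/570 ≈ 20.464)
Z - x = -11533 - (-7 + sqrt(245053830)/570) = -11533 + (7 - sqrt(245053830)/570) = -11526 - sqrt(245053830)/570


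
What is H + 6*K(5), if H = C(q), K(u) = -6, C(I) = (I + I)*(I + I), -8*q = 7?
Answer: -527/16 ≈ -32.938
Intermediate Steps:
q = -7/8 (q = -⅛*7 = -7/8 ≈ -0.87500)
C(I) = 4*I² (C(I) = (2*I)*(2*I) = 4*I²)
H = 49/16 (H = 4*(-7/8)² = 4*(49/64) = 49/16 ≈ 3.0625)
H + 6*K(5) = 49/16 + 6*(-6) = 49/16 - 36 = -527/16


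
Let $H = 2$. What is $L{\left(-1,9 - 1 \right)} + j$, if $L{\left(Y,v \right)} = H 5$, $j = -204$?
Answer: $-194$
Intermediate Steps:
$L{\left(Y,v \right)} = 10$ ($L{\left(Y,v \right)} = 2 \cdot 5 = 10$)
$L{\left(-1,9 - 1 \right)} + j = 10 - 204 = -194$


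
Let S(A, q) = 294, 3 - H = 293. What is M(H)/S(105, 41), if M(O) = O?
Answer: -145/147 ≈ -0.98639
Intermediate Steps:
H = -290 (H = 3 - 1*293 = 3 - 293 = -290)
M(H)/S(105, 41) = -290/294 = -290*1/294 = -145/147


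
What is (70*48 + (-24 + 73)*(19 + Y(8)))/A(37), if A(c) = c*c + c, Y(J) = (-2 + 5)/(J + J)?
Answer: 68803/22496 ≈ 3.0585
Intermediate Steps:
Y(J) = 3/(2*J) (Y(J) = 3/((2*J)) = 3*(1/(2*J)) = 3/(2*J))
A(c) = c + c² (A(c) = c² + c = c + c²)
(70*48 + (-24 + 73)*(19 + Y(8)))/A(37) = (70*48 + (-24 + 73)*(19 + (3/2)/8))/((37*(1 + 37))) = (3360 + 49*(19 + (3/2)*(⅛)))/((37*38)) = (3360 + 49*(19 + 3/16))/1406 = (3360 + 49*(307/16))*(1/1406) = (3360 + 15043/16)*(1/1406) = (68803/16)*(1/1406) = 68803/22496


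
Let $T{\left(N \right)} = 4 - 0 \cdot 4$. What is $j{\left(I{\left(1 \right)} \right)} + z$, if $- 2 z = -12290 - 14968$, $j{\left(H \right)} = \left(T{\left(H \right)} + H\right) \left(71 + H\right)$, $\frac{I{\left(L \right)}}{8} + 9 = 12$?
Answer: $16289$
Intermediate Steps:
$I{\left(L \right)} = 24$ ($I{\left(L \right)} = -72 + 8 \cdot 12 = -72 + 96 = 24$)
$T{\left(N \right)} = 4$ ($T{\left(N \right)} = 4 - 0 = 4 + 0 = 4$)
$j{\left(H \right)} = \left(4 + H\right) \left(71 + H\right)$
$z = 13629$ ($z = - \frac{-12290 - 14968}{2} = \left(- \frac{1}{2}\right) \left(-27258\right) = 13629$)
$j{\left(I{\left(1 \right)} \right)} + z = \left(284 + 24^{2} + 75 \cdot 24\right) + 13629 = \left(284 + 576 + 1800\right) + 13629 = 2660 + 13629 = 16289$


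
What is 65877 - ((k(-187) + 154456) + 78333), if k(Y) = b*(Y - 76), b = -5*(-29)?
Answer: -128777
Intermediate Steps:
b = 145
k(Y) = -11020 + 145*Y (k(Y) = 145*(Y - 76) = 145*(-76 + Y) = -11020 + 145*Y)
65877 - ((k(-187) + 154456) + 78333) = 65877 - (((-11020 + 145*(-187)) + 154456) + 78333) = 65877 - (((-11020 - 27115) + 154456) + 78333) = 65877 - ((-38135 + 154456) + 78333) = 65877 - (116321 + 78333) = 65877 - 1*194654 = 65877 - 194654 = -128777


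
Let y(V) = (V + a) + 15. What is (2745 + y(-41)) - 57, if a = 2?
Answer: 2664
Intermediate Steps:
y(V) = 17 + V (y(V) = (V + 2) + 15 = (2 + V) + 15 = 17 + V)
(2745 + y(-41)) - 57 = (2745 + (17 - 41)) - 57 = (2745 - 24) - 57 = 2721 - 57 = 2664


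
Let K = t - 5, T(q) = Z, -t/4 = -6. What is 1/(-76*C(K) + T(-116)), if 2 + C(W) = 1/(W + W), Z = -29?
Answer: 1/121 ≈ 0.0082645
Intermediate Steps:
t = 24 (t = -4*(-6) = 24)
T(q) = -29
K = 19 (K = 24 - 5 = 19)
C(W) = -2 + 1/(2*W) (C(W) = -2 + 1/(W + W) = -2 + 1/(2*W))
1/(-76*C(K) + T(-116)) = 1/(-76*(-2 + (½)/19) - 29) = 1/(-76*(-2 + (½)*(1/19)) - 29) = 1/(-76*(-2 + 1/38) - 29) = 1/(-76*(-75/38) - 29) = 1/(150 - 29) = 1/121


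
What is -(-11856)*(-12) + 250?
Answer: -142022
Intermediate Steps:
-(-11856)*(-12) + 250 = -494*288 + 250 = -142272 + 250 = -142022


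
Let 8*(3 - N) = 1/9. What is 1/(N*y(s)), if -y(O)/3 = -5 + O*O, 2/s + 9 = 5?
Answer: 96/4085 ≈ 0.023501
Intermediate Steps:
s = -1/2 (s = 2/(-9 + 5) = 2/(-4) = 2*(-1/4) = -1/2 ≈ -0.50000)
y(O) = 15 - 3*O**2 (y(O) = -3*(-5 + O*O) = -3*(-5 + O**2) = 15 - 3*O**2)
N = 215/72 (N = 3 - 1/8/9 = 3 - 1/8*1/9 = 3 - 1/72 = 215/72 ≈ 2.9861)
1/(N*y(s)) = 1/(215*(15 - 3*(-1/2)**2)/72) = 1/(215*(15 - 3*1/4)/72) = 1/(215*(15 - 3/4)/72) = 1/((215/72)*(57/4)) = 1/(4085/96) = 96/4085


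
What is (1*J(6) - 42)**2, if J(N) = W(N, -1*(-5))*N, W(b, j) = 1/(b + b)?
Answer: 6889/4 ≈ 1722.3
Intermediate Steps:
W(b, j) = 1/(2*b)
J(N) = 1/2 (J(N) = (1/(2*N))*N = 1/2)
(1*J(6) - 42)**2 = (1*(1/2) - 42)**2 = (1/2 - 42)**2 = (-83/2)**2 = 6889/4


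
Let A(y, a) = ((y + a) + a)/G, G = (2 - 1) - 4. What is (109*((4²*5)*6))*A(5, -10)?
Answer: 261600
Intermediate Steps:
G = -3 (G = 1 - 4 = -3)
A(y, a) = -2*a/3 - y/3 (A(y, a) = ((y + a) + a)/(-3) = ((a + y) + a)*(-⅓) = (y + 2*a)*(-⅓) = -2*a/3 - y/3)
(109*((4²*5)*6))*A(5, -10) = (109*((4²*5)*6))*(-⅔*(-10) - ⅓*5) = (109*((16*5)*6))*(20/3 - 5/3) = (109*(80*6))*5 = (109*480)*5 = 52320*5 = 261600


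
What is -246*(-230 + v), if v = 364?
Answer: -32964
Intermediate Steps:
-246*(-230 + v) = -246*(-230 + 364) = -246*134 = -32964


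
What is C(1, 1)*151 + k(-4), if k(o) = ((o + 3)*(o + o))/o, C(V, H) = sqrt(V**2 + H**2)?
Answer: -2 + 151*sqrt(2) ≈ 211.55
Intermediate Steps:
C(V, H) = sqrt(H**2 + V**2)
k(o) = 6 + 2*o (k(o) = ((3 + o)*(2*o))/o = (2*o*(3 + o))/o = 6 + 2*o)
C(1, 1)*151 + k(-4) = sqrt(1**2 + 1**2)*151 + (6 + 2*(-4)) = sqrt(1 + 1)*151 + (6 - 8) = sqrt(2)*151 - 2 = 151*sqrt(2) - 2 = -2 + 151*sqrt(2)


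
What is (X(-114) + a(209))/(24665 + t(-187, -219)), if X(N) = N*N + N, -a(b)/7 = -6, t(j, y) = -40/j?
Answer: 805596/1537465 ≈ 0.52398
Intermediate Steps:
a(b) = 42 (a(b) = -7*(-6) = 42)
X(N) = N + N² (X(N) = N² + N = N + N²)
(X(-114) + a(209))/(24665 + t(-187, -219)) = (-114*(1 - 114) + 42)/(24665 - 40/(-187)) = (-114*(-113) + 42)/(24665 - 40*(-1/187)) = (12882 + 42)/(24665 + 40/187) = 12924/(4612395/187) = 12924*(187/4612395) = 805596/1537465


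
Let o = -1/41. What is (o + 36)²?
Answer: 2175625/1681 ≈ 1294.2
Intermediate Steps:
o = -1/41 (o = -1*1/41 = -1/41 ≈ -0.024390)
(o + 36)² = (-1/41 + 36)² = (1475/41)² = 2175625/1681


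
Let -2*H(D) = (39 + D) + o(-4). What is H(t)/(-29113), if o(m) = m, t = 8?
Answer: 43/58226 ≈ 0.00073850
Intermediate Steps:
H(D) = -35/2 - D/2 (H(D) = -((39 + D) - 4)/2 = -(35 + D)/2 = -35/2 - D/2)
H(t)/(-29113) = (-35/2 - ½*8)/(-29113) = (-35/2 - 4)*(-1/29113) = -43/2*(-1/29113) = 43/58226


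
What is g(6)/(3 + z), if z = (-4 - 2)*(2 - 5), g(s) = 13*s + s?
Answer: 4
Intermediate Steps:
g(s) = 14*s
z = 18 (z = -6*(-3) = 18)
g(6)/(3 + z) = (14*6)/(3 + 18) = 84/21 = (1/21)*84 = 4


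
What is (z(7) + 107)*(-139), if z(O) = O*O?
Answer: -21684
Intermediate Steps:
z(O) = O²
(z(7) + 107)*(-139) = (7² + 107)*(-139) = (49 + 107)*(-139) = 156*(-139) = -21684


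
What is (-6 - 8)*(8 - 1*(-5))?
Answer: -182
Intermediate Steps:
(-6 - 8)*(8 - 1*(-5)) = -14*(8 + 5) = -14*13 = -182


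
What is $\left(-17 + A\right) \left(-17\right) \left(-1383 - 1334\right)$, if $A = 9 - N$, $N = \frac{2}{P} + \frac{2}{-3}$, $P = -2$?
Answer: $- \frac{877591}{3} \approx -2.9253 \cdot 10^{5}$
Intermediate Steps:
$N = - \frac{5}{3}$ ($N = \frac{2}{-2} + \frac{2}{-3} = 2 \left(- \frac{1}{2}\right) + 2 \left(- \frac{1}{3}\right) = -1 - \frac{2}{3} = - \frac{5}{3} \approx -1.6667$)
$A = \frac{32}{3}$ ($A = 9 - - \frac{5}{3} = 9 + \frac{5}{3} = \frac{32}{3} \approx 10.667$)
$\left(-17 + A\right) \left(-17\right) \left(-1383 - 1334\right) = \left(-17 + \frac{32}{3}\right) \left(-17\right) \left(-1383 - 1334\right) = \left(- \frac{19}{3}\right) \left(-17\right) \left(-2717\right) = \frac{323}{3} \left(-2717\right) = - \frac{877591}{3}$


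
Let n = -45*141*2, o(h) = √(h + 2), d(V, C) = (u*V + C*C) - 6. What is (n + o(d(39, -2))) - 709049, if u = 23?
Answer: -721739 + √897 ≈ -7.2171e+5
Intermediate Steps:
d(V, C) = -6 + C² + 23*V (d(V, C) = (23*V + C*C) - 6 = (23*V + C²) - 6 = (C² + 23*V) - 6 = -6 + C² + 23*V)
o(h) = √(2 + h)
n = -12690 (n = -6345*2 = -12690)
(n + o(d(39, -2))) - 709049 = (-12690 + √(2 + (-6 + (-2)² + 23*39))) - 709049 = (-12690 + √(2 + (-6 + 4 + 897))) - 709049 = (-12690 + √(2 + 895)) - 709049 = (-12690 + √897) - 709049 = -721739 + √897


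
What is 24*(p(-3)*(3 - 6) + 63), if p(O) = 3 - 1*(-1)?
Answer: 1224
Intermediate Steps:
p(O) = 4 (p(O) = 3 + 1 = 4)
24*(p(-3)*(3 - 6) + 63) = 24*(4*(3 - 6) + 63) = 24*(4*(-3) + 63) = 24*(-12 + 63) = 24*51 = 1224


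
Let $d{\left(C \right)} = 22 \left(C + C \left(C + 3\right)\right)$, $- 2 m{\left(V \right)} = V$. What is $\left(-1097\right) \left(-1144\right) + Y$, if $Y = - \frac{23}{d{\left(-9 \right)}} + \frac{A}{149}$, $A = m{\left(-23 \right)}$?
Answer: $\frac{92560168819}{73755} \approx 1.255 \cdot 10^{6}$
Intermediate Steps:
$m{\left(V \right)} = - \frac{V}{2}$
$A = \frac{23}{2}$ ($A = \left(- \frac{1}{2}\right) \left(-23\right) = \frac{23}{2} \approx 11.5$)
$d{\left(C \right)} = 22 C + 22 C \left(3 + C\right)$ ($d{\left(C \right)} = 22 \left(C + C \left(3 + C\right)\right) = 22 C + 22 C \left(3 + C\right)$)
$Y = \frac{3979}{73755}$ ($Y = - \frac{23}{22 \left(-9\right) \left(4 - 9\right)} + \frac{23}{2 \cdot 149} = - \frac{23}{22 \left(-9\right) \left(-5\right)} + \frac{23}{2} \cdot \frac{1}{149} = - \frac{23}{990} + \frac{23}{298} = \frac{3979}{73755} \approx 0.053949$)
$\left(-1097\right) \left(-1144\right) + Y = \left(-1097\right) \left(-1144\right) + \frac{3979}{73755} = 1254968 + \frac{3979}{73755} = \frac{92560168819}{73755}$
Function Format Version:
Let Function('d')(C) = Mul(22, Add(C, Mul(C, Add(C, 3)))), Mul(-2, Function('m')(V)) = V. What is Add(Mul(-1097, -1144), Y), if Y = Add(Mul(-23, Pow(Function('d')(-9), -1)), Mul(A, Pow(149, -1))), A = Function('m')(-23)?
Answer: Rational(92560168819, 73755) ≈ 1.2550e+6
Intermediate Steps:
Function('m')(V) = Mul(Rational(-1, 2), V)
A = Rational(23, 2) (A = Mul(Rational(-1, 2), -23) = Rational(23, 2) ≈ 11.500)
Function('d')(C) = Add(Mul(22, C), Mul(22, C, Add(3, C))) (Function('d')(C) = Mul(22, Add(C, Mul(C, Add(3, C)))) = Add(Mul(22, C), Mul(22, C, Add(3, C))))
Y = Rational(3979, 73755) (Y = Add(Mul(-23, Pow(Mul(22, -9, Add(4, -9)), -1)), Mul(Rational(23, 2), Pow(149, -1))) = Add(Mul(-23, Pow(Mul(22, -9, -5), -1)), Mul(Rational(23, 2), Rational(1, 149))) = Add(Mul(-23, Pow(990, -1)), Rational(23, 298)) = Add(Mul(-23, Rational(1, 990)), Rational(23, 298)) = Add(Rational(-23, 990), Rational(23, 298)) = Rational(3979, 73755) ≈ 0.053949)
Add(Mul(-1097, -1144), Y) = Add(Mul(-1097, -1144), Rational(3979, 73755)) = Add(1254968, Rational(3979, 73755)) = Rational(92560168819, 73755)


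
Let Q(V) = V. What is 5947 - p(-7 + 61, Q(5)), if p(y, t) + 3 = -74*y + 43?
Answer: 9903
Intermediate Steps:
p(y, t) = 40 - 74*y (p(y, t) = -3 + (-74*y + 43) = -3 + (43 - 74*y) = 40 - 74*y)
5947 - p(-7 + 61, Q(5)) = 5947 - (40 - 74*(-7 + 61)) = 5947 - (40 - 74*54) = 5947 - (40 - 3996) = 5947 - 1*(-3956) = 5947 + 3956 = 9903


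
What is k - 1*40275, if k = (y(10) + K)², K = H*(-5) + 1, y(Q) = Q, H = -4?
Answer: -39314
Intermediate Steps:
K = 21 (K = -4*(-5) + 1 = 20 + 1 = 21)
k = 961 (k = (10 + 21)² = 31² = 961)
k - 1*40275 = 961 - 1*40275 = 961 - 40275 = -39314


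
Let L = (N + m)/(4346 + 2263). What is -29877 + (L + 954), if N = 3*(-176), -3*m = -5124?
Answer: -191150927/6609 ≈ -28923.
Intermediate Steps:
m = 1708 (m = -⅓*(-5124) = 1708)
N = -528
L = 1180/6609 (L = (-528 + 1708)/(4346 + 2263) = 1180/6609 ≈ 0.17854)
-29877 + (L + 954) = -29877 + (1180/6609 + 954) = -29877 + 6306166/6609 = -191150927/6609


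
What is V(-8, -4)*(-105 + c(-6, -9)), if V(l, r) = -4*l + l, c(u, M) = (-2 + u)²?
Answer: -984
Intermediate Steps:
V(l, r) = -3*l
V(-8, -4)*(-105 + c(-6, -9)) = (-3*(-8))*(-105 + (-2 - 6)²) = 24*(-105 + (-8)²) = 24*(-105 + 64) = 24*(-41) = -984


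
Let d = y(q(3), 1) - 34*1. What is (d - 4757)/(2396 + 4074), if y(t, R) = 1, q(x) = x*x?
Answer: -479/647 ≈ -0.74034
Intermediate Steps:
q(x) = x**2
d = -33 (d = 1 - 34*1 = 1 - 34 = -33)
(d - 4757)/(2396 + 4074) = (-33 - 4757)/(2396 + 4074) = -4790/6470 = -4790*1/6470 = -479/647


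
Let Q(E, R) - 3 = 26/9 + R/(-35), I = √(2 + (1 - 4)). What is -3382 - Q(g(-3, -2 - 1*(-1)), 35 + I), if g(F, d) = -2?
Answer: -30482/9 + I/35 ≈ -3386.9 + 0.028571*I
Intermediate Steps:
I
Q(E, R) = 53/9 - R/35 (Q(E, R) = 3 + (26/9 + R/(-35)) = 3 + (26*(⅑) + R*(-1/35)) = 3 + (26/9 - R/35) = 53/9 - R/35)
-3382 - Q(g(-3, -2 - 1*(-1)), 35 + I) = -3382 - (53/9 - (35 + I)/35) = -3382 - (53/9 + (-1 - I/35)) = -3382 - (44/9 - I/35) = -3382 + (-44/9 + I/35) = -30482/9 + I/35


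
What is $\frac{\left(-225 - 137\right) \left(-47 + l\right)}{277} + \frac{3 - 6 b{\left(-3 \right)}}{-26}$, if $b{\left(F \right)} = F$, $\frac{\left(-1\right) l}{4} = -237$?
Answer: $- \frac{8486029}{7202} \approx -1178.3$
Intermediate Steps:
$l = 948$ ($l = \left(-4\right) \left(-237\right) = 948$)
$\frac{\left(-225 - 137\right) \left(-47 + l\right)}{277} + \frac{3 - 6 b{\left(-3 \right)}}{-26} = \frac{\left(-225 - 137\right) \left(-47 + 948\right)}{277} + \frac{3 - -18}{-26} = \left(-362\right) 901 \cdot \frac{1}{277} + \left(3 + 18\right) \left(- \frac{1}{26}\right) = \left(-326162\right) \frac{1}{277} + 21 \left(- \frac{1}{26}\right) = - \frac{326162}{277} - \frac{21}{26} = - \frac{8486029}{7202}$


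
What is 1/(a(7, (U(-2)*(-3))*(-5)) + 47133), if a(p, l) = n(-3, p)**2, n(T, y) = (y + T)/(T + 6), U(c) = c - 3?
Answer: 9/424213 ≈ 2.1216e-5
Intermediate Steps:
U(c) = -3 + c
n(T, y) = (T + y)/(6 + T)
a(p, l) = (-1 + p/3)**2 (a(p, l) = ((-3 + p)/(6 - 3))**2 = ((-3 + p)/3)**2 = (-1 + p/3)**2)
1/(a(7, (U(-2)*(-3))*(-5)) + 47133) = 1/((-3 + 7)**2/9 + 47133) = 1/((1/9)*4**2 + 47133) = 1/((1/9)*16 + 47133) = 1/(16/9 + 47133) = 1/(424213/9) = 9/424213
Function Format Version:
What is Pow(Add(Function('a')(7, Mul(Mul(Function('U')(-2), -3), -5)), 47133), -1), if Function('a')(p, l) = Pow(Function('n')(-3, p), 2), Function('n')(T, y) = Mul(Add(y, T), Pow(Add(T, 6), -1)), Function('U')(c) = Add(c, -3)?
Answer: Rational(9, 424213) ≈ 2.1216e-5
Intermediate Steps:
Function('U')(c) = Add(-3, c)
Function('n')(T, y) = Mul(Pow(Add(6, T), -1), Add(T, y)) (Function('n')(T, y) = Mul(Add(T, y), Pow(Add(6, T), -1)) = Mul(Pow(Add(6, T), -1), Add(T, y)))
Function('a')(p, l) = Pow(Add(-1, Mul(Rational(1, 3), p)), 2) (Function('a')(p, l) = Pow(Mul(Pow(Add(6, -3), -1), Add(-3, p)), 2) = Pow(Mul(Pow(3, -1), Add(-3, p)), 2) = Pow(Mul(Rational(1, 3), Add(-3, p)), 2) = Pow(Add(-1, Mul(Rational(1, 3), p)), 2))
Pow(Add(Function('a')(7, Mul(Mul(Function('U')(-2), -3), -5)), 47133), -1) = Pow(Add(Mul(Rational(1, 9), Pow(Add(-3, 7), 2)), 47133), -1) = Pow(Add(Mul(Rational(1, 9), Pow(4, 2)), 47133), -1) = Pow(Add(Mul(Rational(1, 9), 16), 47133), -1) = Pow(Add(Rational(16, 9), 47133), -1) = Pow(Rational(424213, 9), -1) = Rational(9, 424213)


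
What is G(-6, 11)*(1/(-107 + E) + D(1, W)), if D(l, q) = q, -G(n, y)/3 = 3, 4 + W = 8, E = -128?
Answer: -8451/235 ≈ -35.962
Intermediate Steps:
W = 4 (W = -4 + 8 = 4)
G(n, y) = -9 (G(n, y) = -3*3 = -9)
G(-6, 11)*(1/(-107 + E) + D(1, W)) = -9*(1/(-107 - 128) + 4) = -9*(1/(-235) + 4) = -9*(-1/235 + 4) = -9*939/235 = -8451/235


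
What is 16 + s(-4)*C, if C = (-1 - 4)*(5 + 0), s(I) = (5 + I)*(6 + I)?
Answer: -34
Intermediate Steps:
C = -25 (C = -5*5 = -25)
16 + s(-4)*C = 16 + (30 + (-4)² + 11*(-4))*(-25) = 16 + (30 + 16 - 44)*(-25) = 16 + 2*(-25) = 16 - 50 = -34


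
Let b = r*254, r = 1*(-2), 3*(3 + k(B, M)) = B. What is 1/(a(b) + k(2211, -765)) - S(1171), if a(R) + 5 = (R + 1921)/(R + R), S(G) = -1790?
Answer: 1323260306/739251 ≈ 1790.0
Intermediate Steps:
k(B, M) = -3 + B/3
r = -2
b = -508 (b = -2*254 = -508)
a(R) = -5 + (1921 + R)/(2*R) (a(R) = -5 + (R + 1921)/(R + R) = -5 + (1921 + R)/((2*R)) = -5 + (1921 + R)*(1/(2*R)) = -5 + (1921 + R)/(2*R))
1/(a(b) + k(2211, -765)) - S(1171) = 1/((½)*(1921 - 9*(-508))/(-508) + (-3 + (⅓)*2211)) - 1*(-1790) = 1/((½)*(-1/508)*(1921 + 4572) + (-3 + 737)) + 1790 = 1/((½)*(-1/508)*6493 + 734) + 1790 = 1/(-6493/1016 + 734) + 1790 = 1/(739251/1016) + 1790 = 1016/739251 + 1790 = 1323260306/739251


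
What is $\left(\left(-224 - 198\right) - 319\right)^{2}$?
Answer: $549081$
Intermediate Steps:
$\left(\left(-224 - 198\right) - 319\right)^{2} = \left(-422 - 319\right)^{2} = \left(-741\right)^{2} = 549081$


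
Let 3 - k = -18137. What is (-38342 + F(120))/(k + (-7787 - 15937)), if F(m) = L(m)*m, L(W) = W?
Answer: 11971/2792 ≈ 4.2876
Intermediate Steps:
F(m) = m**2 (F(m) = m*m = m**2)
k = 18140 (k = 3 - 1*(-18137) = 3 + 18137 = 18140)
(-38342 + F(120))/(k + (-7787 - 15937)) = (-38342 + 120**2)/(18140 + (-7787 - 15937)) = (-38342 + 14400)/(18140 - 23724) = -23942/(-5584) = -23942*(-1/5584) = 11971/2792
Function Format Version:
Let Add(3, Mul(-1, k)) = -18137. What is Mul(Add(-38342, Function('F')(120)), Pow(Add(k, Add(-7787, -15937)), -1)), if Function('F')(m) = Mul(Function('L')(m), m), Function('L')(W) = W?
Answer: Rational(11971, 2792) ≈ 4.2876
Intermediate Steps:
Function('F')(m) = Pow(m, 2) (Function('F')(m) = Mul(m, m) = Pow(m, 2))
k = 18140 (k = Add(3, Mul(-1, -18137)) = Add(3, 18137) = 18140)
Mul(Add(-38342, Function('F')(120)), Pow(Add(k, Add(-7787, -15937)), -1)) = Mul(Add(-38342, Pow(120, 2)), Pow(Add(18140, Add(-7787, -15937)), -1)) = Mul(Add(-38342, 14400), Pow(Add(18140, -23724), -1)) = Mul(-23942, Pow(-5584, -1)) = Mul(-23942, Rational(-1, 5584)) = Rational(11971, 2792)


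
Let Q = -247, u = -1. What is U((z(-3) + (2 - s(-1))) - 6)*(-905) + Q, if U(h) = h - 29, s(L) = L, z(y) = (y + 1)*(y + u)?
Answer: 21473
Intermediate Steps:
z(y) = (1 + y)*(-1 + y) (z(y) = (y + 1)*(y - 1) = (1 + y)*(-1 + y))
U(h) = -29 + h
U((z(-3) + (2 - s(-1))) - 6)*(-905) + Q = (-29 + (((-1 + (-3)²) + (2 - 1*(-1))) - 6))*(-905) - 247 = (-29 + (((-1 + 9) + (2 + 1)) - 6))*(-905) - 247 = (-29 + ((8 + 3) - 6))*(-905) - 247 = (-29 + (11 - 6))*(-905) - 247 = (-29 + 5)*(-905) - 247 = -24*(-905) - 247 = 21720 - 247 = 21473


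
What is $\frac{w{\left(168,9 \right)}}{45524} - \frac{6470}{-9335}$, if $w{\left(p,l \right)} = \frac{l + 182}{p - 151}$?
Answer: $\frac{1001793549}{1444886236} \approx 0.69334$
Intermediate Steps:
$w{\left(p,l \right)} = \frac{182 + l}{-151 + p}$
$\frac{w{\left(168,9 \right)}}{45524} - \frac{6470}{-9335} = \frac{\frac{1}{-151 + 168} \left(182 + 9\right)}{45524} - \frac{6470}{-9335} = \frac{1}{17} \cdot 191 \cdot \frac{1}{45524} - - \frac{1294}{1867} = \frac{1}{17} \cdot 191 \cdot \frac{1}{45524} + \frac{1294}{1867} = \frac{191}{17} \cdot \frac{1}{45524} + \frac{1294}{1867} = \frac{191}{773908} + \frac{1294}{1867} = \frac{1001793549}{1444886236}$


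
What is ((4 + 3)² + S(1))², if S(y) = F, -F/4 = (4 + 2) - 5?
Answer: 2025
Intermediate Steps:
F = -4 (F = -4*((4 + 2) - 5) = -4*(6 - 5) = -4*1 = -4)
S(y) = -4
((4 + 3)² + S(1))² = ((4 + 3)² - 4)² = (7² - 4)² = (49 - 4)² = 45² = 2025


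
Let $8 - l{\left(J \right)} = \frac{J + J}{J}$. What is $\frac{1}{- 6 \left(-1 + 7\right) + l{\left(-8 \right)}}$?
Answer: $- \frac{1}{30} \approx -0.033333$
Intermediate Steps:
$l{\left(J \right)} = 6$ ($l{\left(J \right)} = 8 - \frac{J + J}{J} = 8 - \frac{2 J}{J} = 8 - 2 = 6$)
$\frac{1}{- 6 \left(-1 + 7\right) + l{\left(-8 \right)}} = \frac{1}{- 6 \left(-1 + 7\right) + 6} = \frac{1}{\left(-6\right) 6 + 6} = \frac{1}{-36 + 6} = \frac{1}{-30} = - \frac{1}{30}$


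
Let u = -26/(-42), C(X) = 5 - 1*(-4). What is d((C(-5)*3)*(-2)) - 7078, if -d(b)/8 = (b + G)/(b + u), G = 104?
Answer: -7926038/1121 ≈ -7070.5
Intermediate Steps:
C(X) = 9 (C(X) = 5 + 4 = 9)
u = 13/21 (u = -26*(-1/42) = 13/21 ≈ 0.61905)
d(b) = -8*(104 + b)/(13/21 + b) (d(b) = -8*(b + 104)/(b + 13/21) = -8*(104 + b)/(13/21 + b))
d((C(-5)*3)*(-2)) - 7078 = 168*(-104 - 9*3*(-2))/(13 + 21*((9*3)*(-2))) - 7078 = 168*(-104 - 27*(-2))/(13 + 21*(27*(-2))) - 7078 = 168*(-104 - 1*(-54))/(13 + 21*(-54)) - 7078 = 168*(-104 + 54)/(13 - 1134) - 7078 = 168*(-50)/(-1121) - 7078 = 168*(-1/1121)*(-50) - 7078 = 8400/1121 - 7078 = -7926038/1121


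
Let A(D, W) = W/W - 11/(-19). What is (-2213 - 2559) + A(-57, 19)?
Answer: -90638/19 ≈ -4770.4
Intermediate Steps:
A(D, W) = 30/19 (A(D, W) = 1 - 11*(-1/19) = 1 + 11/19 = 30/19)
(-2213 - 2559) + A(-57, 19) = (-2213 - 2559) + 30/19 = -4772 + 30/19 = -90638/19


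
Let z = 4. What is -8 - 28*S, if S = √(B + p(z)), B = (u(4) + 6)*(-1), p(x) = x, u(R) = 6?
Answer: -8 - 56*I*√2 ≈ -8.0 - 79.196*I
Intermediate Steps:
B = -12 (B = (6 + 6)*(-1) = 12*(-1) = -12)
S = 2*I*√2 (S = √(-12 + 4) = √(-8) = 2*I*√2 ≈ 2.8284*I)
-8 - 28*S = -8 - 56*I*√2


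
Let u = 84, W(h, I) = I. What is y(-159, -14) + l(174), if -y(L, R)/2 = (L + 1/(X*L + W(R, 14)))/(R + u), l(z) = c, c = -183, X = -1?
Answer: -1080559/6055 ≈ -178.46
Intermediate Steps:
l(z) = -183
y(L, R) = -2*(L + 1/(14 - L))/(84 + R) (y(L, R) = -2*(L + 1/(-L + 14))/(R + 84) = -2*(L + 1/(14 - L))/(84 + R))
y(-159, -14) + l(174) = 2*(-1 + (-159)² - 14*(-159))/(1176 - 84*(-159) + 14*(-14) - 1*(-159)*(-14)) - 183 = 2*(-1 + 25281 + 2226)/(1176 + 13356 - 196 - 2226) - 183 = 2*27506/12110 - 183 = 2*(1/12110)*27506 - 183 = 27506/6055 - 183 = -1080559/6055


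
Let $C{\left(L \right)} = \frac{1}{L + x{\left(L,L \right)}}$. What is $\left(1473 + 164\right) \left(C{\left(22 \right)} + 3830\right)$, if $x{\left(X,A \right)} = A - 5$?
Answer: $\frac{244520327}{39} \approx 6.2698 \cdot 10^{6}$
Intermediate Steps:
$x{\left(X,A \right)} = -5 + A$
$C{\left(L \right)} = \frac{1}{-5 + 2 L}$ ($C{\left(L \right)} = \frac{1}{L + \left(-5 + L\right)} = \frac{1}{-5 + 2 L}$)
$\left(1473 + 164\right) \left(C{\left(22 \right)} + 3830\right) = \left(1473 + 164\right) \left(\frac{1}{-5 + 2 \cdot 22} + 3830\right) = 1637 \left(\frac{1}{-5 + 44} + 3830\right) = 1637 \left(\frac{1}{39} + 3830\right) = 1637 \cdot \frac{149371}{39} = \frac{244520327}{39}$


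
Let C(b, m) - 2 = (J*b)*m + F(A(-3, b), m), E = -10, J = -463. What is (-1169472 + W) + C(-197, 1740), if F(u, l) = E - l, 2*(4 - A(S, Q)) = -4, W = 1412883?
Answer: 158948803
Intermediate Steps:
A(S, Q) = 6 (A(S, Q) = 4 - 1/2*(-4) = 4 + 2 = 6)
F(u, l) = -10 - l
C(b, m) = -8 - m - 463*b*m (C(b, m) = 2 + ((-463*b)*m + (-10 - m)) = 2 + (-463*b*m + (-10 - m)) = 2 + (-10 - m - 463*b*m) = -8 - m - 463*b*m)
(-1169472 + W) + C(-197, 1740) = (-1169472 + 1412883) + (-8 - 1*1740 - 463*(-197)*1740) = 243411 + (-8 - 1740 + 158707140) = 243411 + 158705392 = 158948803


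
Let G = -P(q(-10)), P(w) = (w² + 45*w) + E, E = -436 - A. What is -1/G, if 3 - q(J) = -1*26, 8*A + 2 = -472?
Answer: 4/7077 ≈ 0.00056521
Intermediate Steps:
A = -237/4 (A = -¼ + (⅛)*(-472) = -¼ - 59 = -237/4 ≈ -59.250)
E = -1507/4 (E = -436 - 1*(-237/4) = -436 + 237/4 = -1507/4 ≈ -376.75)
q(J) = 29 (q(J) = 3 - (-1)*26 = 3 - 1*(-26) = 3 + 26 = 29)
P(w) = -1507/4 + w² + 45*w (P(w) = (w² + 45*w) - 1507/4 = -1507/4 + w² + 45*w)
G = -7077/4 (G = -(-1507/4 + 29² + 45*29) = -(-1507/4 + 841 + 1305) = -1*7077/4 = -7077/4 ≈ -1769.3)
-1/G = -1/(-7077/4) = -1*(-4/7077) = 4/7077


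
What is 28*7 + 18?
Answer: 214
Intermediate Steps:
28*7 + 18 = 196 + 18 = 214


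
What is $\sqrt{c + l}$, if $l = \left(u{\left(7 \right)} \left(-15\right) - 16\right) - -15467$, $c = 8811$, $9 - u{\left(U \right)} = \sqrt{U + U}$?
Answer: $\sqrt{24127 + 15 \sqrt{14}} \approx 155.51$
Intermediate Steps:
$u{\left(U \right)} = 9 - \sqrt{2} \sqrt{U}$ ($u{\left(U \right)} = 9 - \sqrt{U + U} = 9 - \sqrt{2 U} = 9 - \sqrt{2} \sqrt{U}$)
$l = 15316 + 15 \sqrt{14}$ ($l = \left(\left(9 - \sqrt{2} \sqrt{7}\right) \left(-15\right) - 16\right) - -15467 = \left(\left(9 - \sqrt{14}\right) \left(-15\right) - 16\right) + 15467 = \left(\left(-135 + 15 \sqrt{14}\right) - 16\right) + 15467 = \left(-151 + 15 \sqrt{14}\right) + 15467 = 15316 + 15 \sqrt{14} \approx 15372.0$)
$\sqrt{c + l} = \sqrt{8811 + \left(15316 + 15 \sqrt{14}\right)} = \sqrt{24127 + 15 \sqrt{14}}$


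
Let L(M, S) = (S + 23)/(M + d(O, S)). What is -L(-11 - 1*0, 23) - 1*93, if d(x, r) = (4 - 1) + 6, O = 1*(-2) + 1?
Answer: -70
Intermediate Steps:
O = -1 (O = -2 + 1 = -1)
d(x, r) = 9 (d(x, r) = 3 + 6 = 9)
L(M, S) = (23 + S)/(9 + M) (L(M, S) = (S + 23)/(M + 9) = (23 + S)/(9 + M))
-L(-11 - 1*0, 23) - 1*93 = -(23 + 23)/(9 + (-11 - 1*0)) - 1*93 = -46/(9 + (-11 + 0)) - 93 = -46/(9 - 11) - 93 = -46/(-2) - 93 = -(-1)*46/2 - 93 = -1*(-23) - 93 = 23 - 93 = -70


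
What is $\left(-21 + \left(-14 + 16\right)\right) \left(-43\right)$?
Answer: $817$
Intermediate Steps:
$\left(-21 + \left(-14 + 16\right)\right) \left(-43\right) = \left(-21 + 2\right) \left(-43\right) = \left(-19\right) \left(-43\right) = 817$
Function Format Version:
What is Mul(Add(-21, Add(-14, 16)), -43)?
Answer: 817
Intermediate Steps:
Mul(Add(-21, Add(-14, 16)), -43) = Mul(Add(-21, 2), -43) = Mul(-19, -43) = 817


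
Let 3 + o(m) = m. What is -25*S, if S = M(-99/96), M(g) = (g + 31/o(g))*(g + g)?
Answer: -9900275/22016 ≈ -449.69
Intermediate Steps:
o(m) = -3 + m
M(g) = 2*g*(g + 31/(-3 + g)) (M(g) = (g + 31/(-3 + g))*(g + g) = (g + 31/(-3 + g))*(2*g) = 2*g*(g + 31/(-3 + g)))
S = 396011/22016 (S = 2*(-99/96)*(31 + (-99/96)*(-3 - 99/96))/(-3 - 99/96) = 2*(-99*1/96)*(31 + (-99*1/96)*(-3 - 99*1/96))/(-3 - 99*1/96) = 2*(-33/32)*(31 - 33*(-3 - 33/32)/32)/(-3 - 33/32) = 2*(-33/32)*(31 - 33/32*(-129/32))/(-129/32) = 2*(-33/32)*(-32/129)*(31 + 4257/1024) = 2*(-33/32)*(-32/129)*(36001/1024) = 396011/22016 ≈ 17.987)
-25*S = -25*396011/22016 = -9900275/22016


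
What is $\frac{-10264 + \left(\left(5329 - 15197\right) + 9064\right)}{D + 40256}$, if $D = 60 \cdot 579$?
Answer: $- \frac{2767}{18749} \approx -0.14758$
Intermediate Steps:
$D = 34740$
$\frac{-10264 + \left(\left(5329 - 15197\right) + 9064\right)}{D + 40256} = \frac{-10264 + \left(\left(5329 - 15197\right) + 9064\right)}{34740 + 40256} = \frac{-10264 + \left(-9868 + 9064\right)}{74996} = \left(-10264 - 804\right) \frac{1}{74996} = \left(-11068\right) \frac{1}{74996} = - \frac{2767}{18749}$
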